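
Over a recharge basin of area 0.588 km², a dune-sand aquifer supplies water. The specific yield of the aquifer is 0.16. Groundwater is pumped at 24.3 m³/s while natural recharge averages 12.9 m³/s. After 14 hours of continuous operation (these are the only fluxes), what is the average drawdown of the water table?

Δh ≈ 6.11 m

A = 0.588 km² = 5.88 × 10^5 m²
Net abstraction = 24.3 − 12.9 = 11.4 m³/s
Q_net = 11.4 m³/s = 9.85 × 10^5 m³/d
t = 14 hours = 0.5833 d
ΔV = Q × t = 9.85 × 10^5 m³/d × 0.5833 d = 5.746 × 10^5 m³
Δh = ΔV / (Sy × A) = 5.746 × 10^5 / (0.16 × 5.88 × 10^5) = 6.107 m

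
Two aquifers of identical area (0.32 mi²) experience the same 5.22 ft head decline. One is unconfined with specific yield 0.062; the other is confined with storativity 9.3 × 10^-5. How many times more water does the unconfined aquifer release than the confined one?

ΔV_u / ΔV_c ≈ 667

A = 0.32 mi² = 8.288 × 10^5 m²
Δh = 5.22 ft = 1.591 m
Unconfined: ΔV_u = Sy × A × Δh = 0.062 × 8.288 × 10^5 × 1.591 = 81760 m³
Confined: ΔV_c = S × A × Δh = 9.3 × 10^-5 × 8.288 × 10^5 × 1.591 = 122.6 m³
Ratio = ΔV_u / ΔV_c = Sy / S = 0.062 / 9.3 × 10^-5 = 666.7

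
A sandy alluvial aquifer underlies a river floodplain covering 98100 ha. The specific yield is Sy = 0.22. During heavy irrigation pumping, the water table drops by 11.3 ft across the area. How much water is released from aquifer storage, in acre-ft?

A = 98100 ha = 9.81 × 10^8 m²
Δh = 11.3 ft = 3.444 m
ΔV = Sy × A × Δh = 0.22 × 9.81 × 10^8 m² × 3.444 m = 7.433 × 10^8 m³
ΔV = 7.433 × 10^8 m³ = 6.026 × 10^5 acre-ft

ΔV ≈ 6.03 × 10^5 acre-ft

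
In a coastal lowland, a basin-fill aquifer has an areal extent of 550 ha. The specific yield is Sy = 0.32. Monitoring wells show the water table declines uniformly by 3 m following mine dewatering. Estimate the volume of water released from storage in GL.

A = 550 ha = 5.5 × 10^6 m²
ΔV = Sy × A × Δh = 0.32 × 5.5 × 10^6 m² × 3 m = 5.28 × 10^6 m³
ΔV = 5.28 × 10^6 m³ = 5.28 GL

ΔV ≈ 5.28 GL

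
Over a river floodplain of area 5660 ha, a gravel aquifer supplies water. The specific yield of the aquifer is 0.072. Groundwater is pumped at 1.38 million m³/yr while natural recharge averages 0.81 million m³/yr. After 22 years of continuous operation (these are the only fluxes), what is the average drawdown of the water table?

Δh ≈ 3.08 m

A = 5660 ha = 5.66 × 10^7 m²
Net abstraction = 1.38 − 0.81 = 0.57 million m³/yr
Q_net = 0.57 million m³/yr = 1562 m³/d
t = 22 years = 8030 d
ΔV = Q × t = 1562 m³/d × 8030 d = 1.254 × 10^7 m³
Δh = ΔV / (Sy × A) = 1.254 × 10^7 / (0.072 × 5.66 × 10^7) = 3.077 m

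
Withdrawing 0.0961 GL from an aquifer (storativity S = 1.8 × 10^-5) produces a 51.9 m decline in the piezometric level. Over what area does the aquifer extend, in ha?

ΔV = 0.0961 GL = 96100 m³
A = ΔV / (S × Δh) = 96100 / (1.8 × 10^-5 × 51.9) = 1.029 × 10^8 m²
A = 1.029 × 10^8 m² = 10290 ha

A ≈ 10300 ha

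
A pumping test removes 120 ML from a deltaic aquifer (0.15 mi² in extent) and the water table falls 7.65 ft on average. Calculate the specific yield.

Sy ≈ 0.13

A = 0.15 mi² = 3.885 × 10^5 m²
Δh = 7.65 ft = 2.332 m
ΔV = 120 ML = 1.2 × 10^5 m³
Sy = ΔV / (A × Δh) = 1.2 × 10^5 m³ / (3.885 × 10^5 m² × 2.332 m) = 0.1325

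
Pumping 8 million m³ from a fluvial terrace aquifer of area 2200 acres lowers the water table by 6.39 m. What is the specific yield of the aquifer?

Sy ≈ 0.14

A = 2200 acres = 8.903 × 10^6 m²
ΔV = 8 million m³ = 8 × 10^6 m³
Sy = ΔV / (A × Δh) = 8 × 10^6 m³ / (8.903 × 10^6 m² × 6.39 m) = 0.1406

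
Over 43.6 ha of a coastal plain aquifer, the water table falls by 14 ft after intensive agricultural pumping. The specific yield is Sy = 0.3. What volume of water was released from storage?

ΔV ≈ 5.58 × 10^5 m³

A = 43.6 ha = 4.36 × 10^5 m²
Δh = 14 ft = 4.267 m
ΔV = Sy × A × Δh = 0.3 × 4.36 × 10^5 m² × 4.267 m = 5.581 × 10^5 m³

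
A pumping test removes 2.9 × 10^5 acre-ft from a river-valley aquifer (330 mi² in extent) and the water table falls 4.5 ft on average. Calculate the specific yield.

Sy ≈ 0.31

A = 330 mi² = 8.547 × 10^8 m²
Δh = 4.5 ft = 1.372 m
ΔV = 2.9 × 10^5 acre-ft = 3.577 × 10^8 m³
Sy = ΔV / (A × Δh) = 3.577 × 10^8 m³ / (8.547 × 10^8 m² × 1.372 m) = 0.3051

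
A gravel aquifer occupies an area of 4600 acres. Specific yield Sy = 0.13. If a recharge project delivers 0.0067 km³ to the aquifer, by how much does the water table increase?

Δh ≈ 2.77 m

A = 4600 acres = 1.862 × 10^7 m²
ΔV = 0.0067 km³ = 6.7 × 10^6 m³
Δh = ΔV / (Sy × A) = 6.7 × 10^6 m³ / (0.13 × 1.862 × 10^7 m²) = 2.769 m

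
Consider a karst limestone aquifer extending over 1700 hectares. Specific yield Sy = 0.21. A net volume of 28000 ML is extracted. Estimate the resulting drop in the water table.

A = 1700 hectares = 1.7 × 10^7 m²
ΔV = 28000 ML = 2.8 × 10^7 m³
Δh = ΔV / (Sy × A) = 2.8 × 10^7 m³ / (0.21 × 1.7 × 10^7 m²) = 7.843 m

Δh ≈ 7.84 m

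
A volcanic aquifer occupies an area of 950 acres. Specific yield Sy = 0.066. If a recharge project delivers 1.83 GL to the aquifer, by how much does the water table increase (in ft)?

Δh ≈ 23.7 ft

A = 950 acres = 3.845 × 10^6 m²
ΔV = 1.83 GL = 1.83 × 10^6 m³
Δh = ΔV / (Sy × A) = 1.83 × 10^6 m³ / (0.066 × 3.845 × 10^6 m²) = 7.212 m
Δh = 7.212 m = 23.66 ft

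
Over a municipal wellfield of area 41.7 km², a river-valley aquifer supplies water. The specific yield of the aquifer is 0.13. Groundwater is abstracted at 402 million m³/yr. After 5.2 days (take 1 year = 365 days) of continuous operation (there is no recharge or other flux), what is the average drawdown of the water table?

Δh ≈ 1.06 m

A = 41.7 km² = 4.17 × 10^7 m²
Q = 402 million m³/yr = 1.101 × 10^6 m³/d
ΔV = Q × t = 1.101 × 10^6 m³/d × 5.2 d = 5.727 × 10^6 m³
Δh = ΔV / (Sy × A) = 5.727 × 10^6 / (0.13 × 4.17 × 10^7) = 1.056 m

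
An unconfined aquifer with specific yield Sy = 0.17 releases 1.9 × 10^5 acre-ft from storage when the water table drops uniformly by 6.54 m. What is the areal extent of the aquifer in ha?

A ≈ 21100 ha

ΔV = 1.9 × 10^5 acre-ft = 2.344 × 10^8 m³
A = ΔV / (Sy × Δh) = 2.344 × 10^8 / (0.17 × 6.54) = 2.108 × 10^8 m²
A = 2.108 × 10^8 m² = 21080 ha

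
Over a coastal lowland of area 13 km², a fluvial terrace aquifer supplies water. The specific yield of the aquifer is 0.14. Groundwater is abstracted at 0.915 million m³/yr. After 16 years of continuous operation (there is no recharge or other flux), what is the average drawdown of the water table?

A = 13 km² = 1.3 × 10^7 m²
Q = 0.915 million m³/yr = 2507 m³/d
t = 16 years = 5840 d
ΔV = Q × t = 2507 m³/d × 5840 d = 1.464 × 10^7 m³
Δh = ΔV / (Sy × A) = 1.464 × 10^7 / (0.14 × 1.3 × 10^7) = 8.044 m

Δh ≈ 8.04 m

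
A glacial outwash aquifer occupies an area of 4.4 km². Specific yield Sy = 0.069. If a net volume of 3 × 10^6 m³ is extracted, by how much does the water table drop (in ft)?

A = 4.4 km² = 4.4 × 10^6 m²
Δh = ΔV / (Sy × A) = 3 × 10^6 m³ / (0.069 × 4.4 × 10^6 m²) = 9.881 m
Δh = 9.881 m = 32.42 ft

Δh ≈ 32.4 ft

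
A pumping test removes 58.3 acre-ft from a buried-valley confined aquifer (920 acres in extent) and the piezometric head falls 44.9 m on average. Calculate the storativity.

S ≈ 4.3 × 10^-4

A = 920 acres = 3.723 × 10^6 m²
ΔV = 58.3 acre-ft = 71910 m³
S = ΔV / (A × Δh) = 71910 m³ / (3.723 × 10^6 m² × 44.9 m) = 4.302 × 10^-4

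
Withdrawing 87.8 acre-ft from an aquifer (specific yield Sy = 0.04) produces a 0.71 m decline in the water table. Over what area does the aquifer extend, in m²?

ΔV = 87.8 acre-ft = 1.083 × 10^5 m³
A = ΔV / (Sy × Δh) = 1.083 × 10^5 / (0.04 × 0.71) = 3.813 × 10^6 m²

A ≈ 3.81 × 10^6 m²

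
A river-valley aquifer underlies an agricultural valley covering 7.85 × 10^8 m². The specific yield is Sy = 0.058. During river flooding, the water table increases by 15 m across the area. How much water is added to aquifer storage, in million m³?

ΔV = Sy × A × Δh = 0.058 × 7.85 × 10^8 m² × 15 m = 6.83 × 10^8 m³
ΔV = 6.83 × 10^8 m³ = 683 million m³

ΔV ≈ 683 million m³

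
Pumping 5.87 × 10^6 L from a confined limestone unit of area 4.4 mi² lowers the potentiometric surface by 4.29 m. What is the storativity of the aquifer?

S ≈ 1.2 × 10^-4

A = 4.4 mi² = 1.14 × 10^7 m²
ΔV = 5.87 × 10^6 L = 5870 m³
S = ΔV / (A × Δh) = 5870 m³ / (1.14 × 10^7 m² × 4.29 m) = 1.201 × 10^-4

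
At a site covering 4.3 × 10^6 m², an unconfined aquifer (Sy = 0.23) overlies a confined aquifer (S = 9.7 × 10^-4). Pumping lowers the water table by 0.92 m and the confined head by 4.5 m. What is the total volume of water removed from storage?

Unconfined: ΔV_u = Sy × A × Δh_u = 0.23 × 4.3 × 10^6 × 0.92 = 9.099 × 10^5 m³
Confined: ΔV_c = S × A × Δh_c = 9.7 × 10^-4 × 4.3 × 10^6 × 4.5 = 18770 m³
Total ΔV = 9.099 × 10^5 + 18770 = 9.286 × 10^5 m³

ΔV ≈ 9.29 × 10^5 m³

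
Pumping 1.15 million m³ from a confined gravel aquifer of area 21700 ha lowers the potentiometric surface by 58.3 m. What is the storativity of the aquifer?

S ≈ 9.1 × 10^-5

A = 21700 ha = 2.17 × 10^8 m²
ΔV = 1.15 million m³ = 1.15 × 10^6 m³
S = ΔV / (A × Δh) = 1.15 × 10^6 m³ / (2.17 × 10^8 m² × 58.3 m) = 9.09 × 10^-5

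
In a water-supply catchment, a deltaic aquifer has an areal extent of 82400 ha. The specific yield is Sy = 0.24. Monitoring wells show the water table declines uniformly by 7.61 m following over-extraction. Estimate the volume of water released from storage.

A = 82400 ha = 8.24 × 10^8 m²
ΔV = Sy × A × Δh = 0.24 × 8.24 × 10^8 m² × 7.61 m = 1.505 × 10^9 m³

ΔV ≈ 1.5 × 10^9 m³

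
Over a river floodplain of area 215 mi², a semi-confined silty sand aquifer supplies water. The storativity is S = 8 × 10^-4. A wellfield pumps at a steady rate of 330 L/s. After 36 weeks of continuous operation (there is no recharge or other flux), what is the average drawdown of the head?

A = 215 mi² = 5.568 × 10^8 m²
Q = 330 L/s = 28510 m³/d
t = 36 weeks = 252 d
ΔV = Q × t = 28510 m³/d × 252 d = 7.185 × 10^6 m³
Δh = ΔV / (S × A) = 7.185 × 10^6 / (8 × 10^-4 × 5.568 × 10^8) = 16.13 m

Δh ≈ 16.1 m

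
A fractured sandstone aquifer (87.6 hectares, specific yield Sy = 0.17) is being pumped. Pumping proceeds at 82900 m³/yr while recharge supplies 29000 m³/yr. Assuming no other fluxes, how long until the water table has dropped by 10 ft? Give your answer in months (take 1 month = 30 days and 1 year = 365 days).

A = 87.6 hectares = 8.76 × 10^5 m²
Δh = 10 ft = 3.048 m
ΔV = Sy × A × Δh = 0.17 × 8.76 × 10^5 × 3.048 = 4.539 × 10^5 m³
Net withdrawal = 82900 − 29000 = 53900 m³/yr = 147.7 m³/d
t = ΔV / Q = 4.539 × 10^5 m³ / 147.7 m³/d = 3074 d
t = 3074 d ≈ 102.5 months

t ≈ 102 months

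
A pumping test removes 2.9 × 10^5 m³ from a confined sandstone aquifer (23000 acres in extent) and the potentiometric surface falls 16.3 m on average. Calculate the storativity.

A = 23000 acres = 9.308 × 10^7 m²
S = ΔV / (A × Δh) = 2.9 × 10^5 m³ / (9.308 × 10^7 m² × 16.3 m) = 1.911 × 10^-4

S ≈ 1.9 × 10^-4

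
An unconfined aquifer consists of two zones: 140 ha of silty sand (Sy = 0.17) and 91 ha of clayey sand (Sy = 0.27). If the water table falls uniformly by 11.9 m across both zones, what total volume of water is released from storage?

ΔV ≈ 5.76 × 10^6 m³

A₁ = 140 ha = 1.4 × 10^6 m²; A₂ = 91 ha = 9.1 × 10^5 m²
ΔV₁ = 0.17 × 1.4 × 10^6 × 11.9 = 2.832 × 10^6 m³
ΔV₂ = 0.27 × 9.1 × 10^5 × 11.9 = 2.924 × 10^6 m³
ΔV = ΔV₁ + ΔV₂ = 5.756 × 10^6 m³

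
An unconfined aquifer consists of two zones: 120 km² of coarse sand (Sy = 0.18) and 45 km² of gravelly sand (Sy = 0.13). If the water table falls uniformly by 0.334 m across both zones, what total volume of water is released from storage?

ΔV ≈ 9.17 × 10^6 m³

A₁ = 120 km² = 1.2 × 10^8 m²; A₂ = 45 km² = 4.5 × 10^7 m²
ΔV₁ = 0.18 × 1.2 × 10^8 × 0.334 = 7.214 × 10^6 m³
ΔV₂ = 0.13 × 4.5 × 10^7 × 0.334 = 1.954 × 10^6 m³
ΔV = ΔV₁ + ΔV₂ = 9.168 × 10^6 m³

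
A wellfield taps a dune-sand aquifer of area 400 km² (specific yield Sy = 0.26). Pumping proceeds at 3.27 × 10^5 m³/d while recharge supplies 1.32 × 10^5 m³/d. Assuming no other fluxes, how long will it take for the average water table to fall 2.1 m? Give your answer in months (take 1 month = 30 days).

t ≈ 37.3 months

A = 400 km² = 4 × 10^8 m²
ΔV = Sy × A × Δh = 0.26 × 4 × 10^8 × 2.1 = 2.184 × 10^8 m³
Net withdrawal = 3.27 × 10^5 − 1.32 × 10^5 = 1.95 × 10^5 m³/d
t = ΔV / Q = 2.184 × 10^8 m³ / 1.95 × 10^5 m³/d = 1120 d
t = 1120 d ≈ 37.33 months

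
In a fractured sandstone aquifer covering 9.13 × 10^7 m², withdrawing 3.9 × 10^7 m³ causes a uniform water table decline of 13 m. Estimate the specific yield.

Sy = ΔV / (A × Δh) = 3.9 × 10^7 m³ / (9.13 × 10^7 m² × 13 m) = 0.03286

Sy ≈ 0.033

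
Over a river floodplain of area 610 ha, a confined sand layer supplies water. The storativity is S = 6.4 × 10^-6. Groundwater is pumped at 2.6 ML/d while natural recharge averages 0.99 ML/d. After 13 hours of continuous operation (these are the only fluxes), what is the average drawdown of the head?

A = 610 ha = 6.1 × 10^6 m²
Net abstraction = 2.6 − 0.99 = 1.61 ML/d
Q_net = 1.61 ML/d = 1610 m³/d
t = 13 hours = 0.5417 d
ΔV = Q × t = 1610 m³/d × 0.5417 d = 872.1 m³
Δh = ΔV / (S × A) = 872.1 / (6.4 × 10^-6 × 6.1 × 10^6) = 22.34 m

Δh ≈ 22.3 m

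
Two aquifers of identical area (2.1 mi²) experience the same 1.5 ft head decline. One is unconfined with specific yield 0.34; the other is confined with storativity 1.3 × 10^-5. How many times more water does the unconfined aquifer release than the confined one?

ΔV_u / ΔV_c ≈ 26200

A = 2.1 mi² = 5.439 × 10^6 m²
Δh = 1.5 ft = 0.4572 m
Unconfined: ΔV_u = Sy × A × Δh = 0.34 × 5.439 × 10^6 × 0.4572 = 8.455 × 10^5 m³
Confined: ΔV_c = S × A × Δh = 1.3 × 10^-5 × 5.439 × 10^6 × 0.4572 = 32.33 m³
Ratio = ΔV_u / ΔV_c = Sy / S = 0.34 / 1.3 × 10^-5 = 26150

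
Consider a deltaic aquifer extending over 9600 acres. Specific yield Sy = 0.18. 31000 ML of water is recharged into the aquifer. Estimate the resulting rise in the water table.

Δh ≈ 4.43 m

A = 9600 acres = 3.885 × 10^7 m²
ΔV = 31000 ML = 3.1 × 10^7 m³
Δh = ΔV / (Sy × A) = 3.1 × 10^7 m³ / (0.18 × 3.885 × 10^7 m²) = 4.433 m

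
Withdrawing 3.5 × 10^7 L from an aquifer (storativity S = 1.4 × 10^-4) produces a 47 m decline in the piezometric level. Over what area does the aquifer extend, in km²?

A ≈ 5.32 km²

ΔV = 3.5 × 10^7 L = 35000 m³
A = ΔV / (S × Δh) = 35000 / (1.4 × 10^-4 × 47) = 5.319 × 10^6 m²
A = 5.319 × 10^6 m² = 5.319 km²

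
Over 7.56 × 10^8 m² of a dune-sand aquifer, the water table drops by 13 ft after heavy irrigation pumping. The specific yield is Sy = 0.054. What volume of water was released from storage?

ΔV ≈ 1.62 × 10^8 m³

Δh = 13 ft = 3.962 m
ΔV = Sy × A × Δh = 0.054 × 7.56 × 10^8 m² × 3.962 m = 1.618 × 10^8 m³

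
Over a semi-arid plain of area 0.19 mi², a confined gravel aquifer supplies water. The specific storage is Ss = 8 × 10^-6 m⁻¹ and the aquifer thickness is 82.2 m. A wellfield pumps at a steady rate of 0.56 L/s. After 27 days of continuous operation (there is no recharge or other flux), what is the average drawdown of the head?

Δh ≈ 4.04 m

S = Ss × b = 8 × 10^-6 m⁻¹ × 82.2 m = 6.576 × 10^-4
A = 0.19 mi² = 4.921 × 10^5 m²
Q = 0.56 L/s = 48.38 m³/d
ΔV = Q × t = 48.38 m³/d × 27 d = 1306 m³
Δh = ΔV / (S × A) = 1306 / (6.576 × 10^-4 × 4.921 × 10^5) = 4.037 m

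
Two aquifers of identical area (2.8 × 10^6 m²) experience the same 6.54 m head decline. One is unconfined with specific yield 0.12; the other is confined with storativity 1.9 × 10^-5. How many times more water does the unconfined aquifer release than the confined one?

ΔV_u / ΔV_c ≈ 6320

Unconfined: ΔV_u = Sy × A × Δh = 0.12 × 2.8 × 10^6 × 6.54 = 2.197 × 10^6 m³
Confined: ΔV_c = S × A × Δh = 1.9 × 10^-5 × 2.8 × 10^6 × 6.54 = 347.9 m³
Ratio = ΔV_u / ΔV_c = Sy / S = 0.12 / 1.9 × 10^-5 = 6316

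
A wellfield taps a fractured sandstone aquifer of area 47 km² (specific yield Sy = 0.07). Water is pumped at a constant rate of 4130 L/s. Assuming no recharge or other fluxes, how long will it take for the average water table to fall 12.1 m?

A = 47 km² = 4.7 × 10^7 m²
ΔV = Sy × A × Δh = 0.07 × 4.7 × 10^7 × 12.1 = 3.981 × 10^7 m³
Q = 4130 L/s = 3.568 × 10^5 m³/d
t = ΔV / Q = 3.981 × 10^7 m³ / 3.568 × 10^5 m³/d = 111.6 d

t ≈ 112 days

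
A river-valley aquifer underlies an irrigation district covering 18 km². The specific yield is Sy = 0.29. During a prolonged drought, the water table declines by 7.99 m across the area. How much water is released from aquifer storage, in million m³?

A = 18 km² = 1.8 × 10^7 m²
ΔV = Sy × A × Δh = 0.29 × 1.8 × 10^7 m² × 7.99 m = 4.171 × 10^7 m³
ΔV = 4.171 × 10^7 m³ = 41.71 million m³

ΔV ≈ 41.7 million m³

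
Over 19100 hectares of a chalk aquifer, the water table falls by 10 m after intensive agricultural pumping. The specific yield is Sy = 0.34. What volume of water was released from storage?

A = 19100 hectares = 1.91 × 10^8 m²
ΔV = Sy × A × Δh = 0.34 × 1.91 × 10^8 m² × 10 m = 6.494 × 10^8 m³

ΔV ≈ 6.49 × 10^8 m³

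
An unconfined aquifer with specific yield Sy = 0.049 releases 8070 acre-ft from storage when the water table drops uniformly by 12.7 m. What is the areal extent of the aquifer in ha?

ΔV = 8070 acre-ft = 9.954 × 10^6 m³
A = ΔV / (Sy × Δh) = 9.954 × 10^6 / (0.049 × 12.7) = 1.6 × 10^7 m²
A = 1.6 × 10^7 m² = 1600 ha

A ≈ 1600 ha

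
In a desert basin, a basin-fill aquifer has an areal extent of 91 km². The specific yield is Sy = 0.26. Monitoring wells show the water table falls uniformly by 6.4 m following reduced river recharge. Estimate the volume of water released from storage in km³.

ΔV ≈ 0.151 km³

A = 91 km² = 9.1 × 10^7 m²
ΔV = Sy × A × Δh = 0.26 × 9.1 × 10^7 m² × 6.4 m = 1.514 × 10^8 m³
ΔV = 1.514 × 10^8 m³ = 0.1514 km³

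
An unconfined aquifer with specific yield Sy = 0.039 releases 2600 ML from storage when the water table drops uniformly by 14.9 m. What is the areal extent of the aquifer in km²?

A ≈ 4.47 km²

ΔV = 2600 ML = 2.6 × 10^6 m³
A = ΔV / (Sy × Δh) = 2.6 × 10^6 / (0.039 × 14.9) = 4.474 × 10^6 m²
A = 4.474 × 10^6 m² = 4.474 km²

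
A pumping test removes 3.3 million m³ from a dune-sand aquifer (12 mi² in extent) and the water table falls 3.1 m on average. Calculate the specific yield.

A = 12 mi² = 3.108 × 10^7 m²
ΔV = 3.3 million m³ = 3.3 × 10^6 m³
Sy = ΔV / (A × Δh) = 3.3 × 10^6 m³ / (3.108 × 10^7 m² × 3.1 m) = 0.03425

Sy ≈ 0.034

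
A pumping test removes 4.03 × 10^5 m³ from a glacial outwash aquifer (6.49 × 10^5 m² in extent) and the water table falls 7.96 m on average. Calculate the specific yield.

Sy ≈ 0.078

Sy = ΔV / (A × Δh) = 4.03 × 10^5 m³ / (6.49 × 10^5 m² × 7.96 m) = 0.07801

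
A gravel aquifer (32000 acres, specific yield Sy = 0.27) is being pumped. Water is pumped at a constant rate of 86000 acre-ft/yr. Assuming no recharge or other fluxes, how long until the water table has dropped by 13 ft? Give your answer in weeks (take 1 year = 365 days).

t ≈ 68.1 weeks

A = 32000 acres = 1.295 × 10^8 m²
Δh = 13 ft = 3.962 m
ΔV = Sy × A × Δh = 0.27 × 1.295 × 10^8 × 3.962 = 1.385 × 10^8 m³
Q = 86000 acre-ft/yr = 2.906 × 10^5 m³/d
t = ΔV / Q = 1.385 × 10^8 m³ / 2.906 × 10^5 m³/d = 476.7 d
t = 476.7 d ≈ 68.1 weeks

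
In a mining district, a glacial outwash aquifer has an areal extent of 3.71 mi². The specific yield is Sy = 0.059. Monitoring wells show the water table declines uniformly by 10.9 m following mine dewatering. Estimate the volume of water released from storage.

A = 3.71 mi² = 9.609 × 10^6 m²
ΔV = Sy × A × Δh = 0.059 × 9.609 × 10^6 m² × 10.9 m = 6.179 × 10^6 m³

ΔV ≈ 6.18 × 10^6 m³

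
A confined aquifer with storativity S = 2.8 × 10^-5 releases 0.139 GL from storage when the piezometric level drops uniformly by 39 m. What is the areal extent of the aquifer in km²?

ΔV = 0.139 GL = 1.39 × 10^5 m³
A = ΔV / (S × Δh) = 1.39 × 10^5 / (2.8 × 10^-5 × 39) = 1.273 × 10^8 m²
A = 1.273 × 10^8 m² = 127.3 km²

A ≈ 127 km²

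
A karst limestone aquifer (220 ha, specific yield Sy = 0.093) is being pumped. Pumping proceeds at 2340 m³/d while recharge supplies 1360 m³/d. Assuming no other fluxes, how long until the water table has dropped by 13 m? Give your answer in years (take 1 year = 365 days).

A = 220 ha = 2.2 × 10^6 m²
ΔV = Sy × A × Δh = 0.093 × 2.2 × 10^6 × 13 = 2.66 × 10^6 m³
Net withdrawal = 2340 − 1360 = 980 m³/d
t = ΔV / Q = 2.66 × 10^6 m³ / 980 m³/d = 2714 d
t = 2714 d ≈ 7.436 years

t ≈ 7.44 years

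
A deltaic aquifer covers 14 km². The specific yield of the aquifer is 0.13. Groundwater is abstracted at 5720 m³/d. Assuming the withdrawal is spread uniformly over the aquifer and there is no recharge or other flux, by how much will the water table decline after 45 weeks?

Δh ≈ 0.99 m

A = 14 km² = 1.4 × 10^7 m²
t = 45 weeks = 315 d
ΔV = Q × t = 5720 m³/d × 315 d = 1.802 × 10^6 m³
Δh = ΔV / (Sy × A) = 1.802 × 10^6 / (0.13 × 1.4 × 10^7) = 0.99 m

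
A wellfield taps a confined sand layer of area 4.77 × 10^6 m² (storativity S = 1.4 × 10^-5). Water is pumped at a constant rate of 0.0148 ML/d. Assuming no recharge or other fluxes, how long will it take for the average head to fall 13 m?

t ≈ 58.7 days

ΔV = S × A × Δh = 1.4 × 10^-5 × 4.77 × 10^6 × 13 = 868.1 m³
Q = 0.0148 ML/d = 14.8 m³/d
t = ΔV / Q = 868.1 m³ / 14.8 m³/d = 58.66 d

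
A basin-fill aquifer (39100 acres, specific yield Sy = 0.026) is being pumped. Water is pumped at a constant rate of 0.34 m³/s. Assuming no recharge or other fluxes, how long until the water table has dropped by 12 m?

A = 39100 acres = 1.582 × 10^8 m²
ΔV = Sy × A × Δh = 0.026 × 1.582 × 10^8 × 12 = 4.937 × 10^7 m³
Q = 0.34 m³/s = 29380 m³/d
t = ΔV / Q = 4.937 × 10^7 m³ / 29380 m³/d = 1681 d

t ≈ 1680 days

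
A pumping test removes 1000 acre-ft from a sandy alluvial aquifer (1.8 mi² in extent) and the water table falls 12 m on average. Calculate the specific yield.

Sy ≈ 0.022

A = 1.8 mi² = 4.662 × 10^6 m²
ΔV = 1000 acre-ft = 1.233 × 10^6 m³
Sy = ΔV / (A × Δh) = 1.233 × 10^6 m³ / (4.662 × 10^6 m² × 12 m) = 0.02205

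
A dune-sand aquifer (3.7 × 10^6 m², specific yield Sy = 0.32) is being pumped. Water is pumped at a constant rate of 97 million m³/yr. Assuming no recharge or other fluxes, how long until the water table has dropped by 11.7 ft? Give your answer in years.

Δh = 11.7 ft = 3.566 m
ΔV = Sy × A × Δh = 0.32 × 3.7 × 10^6 × 3.566 = 4.222 × 10^6 m³
Q = 97 million m³/yr = 2.658 × 10^5 m³/d
t = ΔV / Q = 4.222 × 10^6 m³ / 2.658 × 10^5 m³/d = 15.89 d
t = 15.89 d ≈ 0.04353 years

t ≈ 0.0435 years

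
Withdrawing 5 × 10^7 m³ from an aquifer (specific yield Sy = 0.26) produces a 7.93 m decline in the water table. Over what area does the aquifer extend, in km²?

A ≈ 24.3 km²

A = ΔV / (Sy × Δh) = 5 × 10^7 / (0.26 × 7.93) = 2.425 × 10^7 m²
A = 2.425 × 10^7 m² = 24.25 km²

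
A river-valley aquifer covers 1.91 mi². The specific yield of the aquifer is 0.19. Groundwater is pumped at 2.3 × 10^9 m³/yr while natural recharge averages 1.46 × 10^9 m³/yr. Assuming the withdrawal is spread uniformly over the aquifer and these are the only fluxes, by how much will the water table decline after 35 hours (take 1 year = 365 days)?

Δh ≈ 3.57 m

A = 1.91 mi² = 4.947 × 10^6 m²
Net abstraction = 2.3 × 10^9 − 1.46 × 10^9 = 8.4 × 10^8 m³/yr
Q_net = 8.4 × 10^8 m³/yr = 2.301 × 10^6 m³/d
t = 35 hours = 1.458 d
ΔV = Q × t = 2.301 × 10^6 m³/d × 1.458 d = 3.356 × 10^6 m³
Δh = ΔV / (Sy × A) = 3.356 × 10^6 / (0.19 × 4.947 × 10^6) = 3.571 m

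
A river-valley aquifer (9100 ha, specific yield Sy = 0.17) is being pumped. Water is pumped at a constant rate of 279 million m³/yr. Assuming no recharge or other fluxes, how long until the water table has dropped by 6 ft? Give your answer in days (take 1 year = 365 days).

A = 9100 ha = 9.1 × 10^7 m²
Δh = 6 ft = 1.829 m
ΔV = Sy × A × Δh = 0.17 × 9.1 × 10^7 × 1.829 = 2.829 × 10^7 m³
Q = 279 million m³/yr = 7.644 × 10^5 m³/d
t = ΔV / Q = 2.829 × 10^7 m³ / 7.644 × 10^5 m³/d = 37.01 d

t ≈ 37 days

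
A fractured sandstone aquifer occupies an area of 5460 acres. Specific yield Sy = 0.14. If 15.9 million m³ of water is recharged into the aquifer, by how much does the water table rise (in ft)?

Δh ≈ 16.9 ft

A = 5460 acres = 2.21 × 10^7 m²
ΔV = 15.9 million m³ = 1.59 × 10^7 m³
Δh = ΔV / (Sy × A) = 1.59 × 10^7 m³ / (0.14 × 2.21 × 10^7 m²) = 5.14 m
Δh = 5.14 m = 16.86 ft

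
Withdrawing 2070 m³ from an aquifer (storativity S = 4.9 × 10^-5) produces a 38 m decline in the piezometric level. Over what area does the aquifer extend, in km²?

A = ΔV / (S × Δh) = 2070 / (4.9 × 10^-5 × 38) = 1.112 × 10^6 m²
A = 1.112 × 10^6 m² = 1.112 km²

A ≈ 1.11 km²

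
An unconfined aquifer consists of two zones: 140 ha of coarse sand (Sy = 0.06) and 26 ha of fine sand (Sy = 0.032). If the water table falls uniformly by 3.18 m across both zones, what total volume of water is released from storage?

A₁ = 140 ha = 1.4 × 10^6 m²; A₂ = 26 ha = 2.6 × 10^5 m²
ΔV₁ = 0.06 × 1.4 × 10^6 × 3.18 = 2.671 × 10^5 m³
ΔV₂ = 0.032 × 2.6 × 10^5 × 3.18 = 26460 m³
ΔV = ΔV₁ + ΔV₂ = 2.936 × 10^5 m³

ΔV ≈ 2.94 × 10^5 m³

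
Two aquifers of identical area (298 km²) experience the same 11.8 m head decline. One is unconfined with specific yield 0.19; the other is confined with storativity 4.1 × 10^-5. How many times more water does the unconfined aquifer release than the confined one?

A = 298 km² = 2.98 × 10^8 m²
Unconfined: ΔV_u = Sy × A × Δh = 0.19 × 2.98 × 10^8 × 11.8 = 6.681 × 10^8 m³
Confined: ΔV_c = S × A × Δh = 4.1 × 10^-5 × 2.98 × 10^8 × 11.8 = 1.442 × 10^5 m³
Ratio = ΔV_u / ΔV_c = Sy / S = 0.19 / 4.1 × 10^-5 = 4634

ΔV_u / ΔV_c ≈ 4630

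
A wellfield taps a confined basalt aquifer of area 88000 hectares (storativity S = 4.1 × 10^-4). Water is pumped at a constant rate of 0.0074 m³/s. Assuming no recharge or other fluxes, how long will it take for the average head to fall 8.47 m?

A = 88000 hectares = 8.8 × 10^8 m²
ΔV = S × A × Δh = 4.1 × 10^-4 × 8.8 × 10^8 × 8.47 = 3.056 × 10^6 m³
Q = 0.0074 m³/s = 639.4 m³/d
t = ΔV / Q = 3.056 × 10^6 m³ / 639.4 m³/d = 4780 d

t ≈ 4780 days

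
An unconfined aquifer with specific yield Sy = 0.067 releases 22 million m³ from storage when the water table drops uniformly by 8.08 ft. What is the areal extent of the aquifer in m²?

A ≈ 1.33 × 10^8 m²

Δh = 8.08 ft = 2.463 m
ΔV = 22 million m³ = 2.2 × 10^7 m³
A = ΔV / (Sy × Δh) = 2.2 × 10^7 / (0.067 × 2.463) = 1.333 × 10^8 m²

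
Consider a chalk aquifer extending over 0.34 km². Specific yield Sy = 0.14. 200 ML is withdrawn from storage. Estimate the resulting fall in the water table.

Δh ≈ 4.2 m

A = 0.34 km² = 3.4 × 10^5 m²
ΔV = 200 ML = 2 × 10^5 m³
Δh = ΔV / (Sy × A) = 2 × 10^5 m³ / (0.14 × 3.4 × 10^5 m²) = 4.202 m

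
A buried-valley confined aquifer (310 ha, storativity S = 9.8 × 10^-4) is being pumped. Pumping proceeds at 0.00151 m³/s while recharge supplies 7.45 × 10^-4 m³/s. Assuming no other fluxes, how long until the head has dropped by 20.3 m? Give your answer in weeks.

t ≈ 133 weeks

A = 310 ha = 3.1 × 10^6 m²
ΔV = S × A × Δh = 9.8 × 10^-4 × 3.1 × 10^6 × 20.3 = 61670 m³
Net withdrawal = 0.00151 − 7.45 × 10^-4 = 7.65 × 10^-4 m³/s = 66.1 m³/d
t = ΔV / Q = 61670 m³ / 66.1 m³/d = 933.1 d
t = 933.1 d ≈ 133.3 weeks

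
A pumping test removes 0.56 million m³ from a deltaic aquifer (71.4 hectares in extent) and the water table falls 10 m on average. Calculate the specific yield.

Sy ≈ 0.078

A = 71.4 hectares = 7.14 × 10^5 m²
ΔV = 0.56 million m³ = 5.6 × 10^5 m³
Sy = ΔV / (A × Δh) = 5.6 × 10^5 m³ / (7.14 × 10^5 m² × 10 m) = 0.07843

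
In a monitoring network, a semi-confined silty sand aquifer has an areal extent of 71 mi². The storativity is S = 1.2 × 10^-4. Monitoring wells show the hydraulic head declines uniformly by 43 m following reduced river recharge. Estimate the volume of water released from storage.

A = 71 mi² = 1.839 × 10^8 m²
ΔV = S × A × Δh = 1.2 × 10^-4 × 1.839 × 10^8 m² × 43 m = 9.489 × 10^5 m³

ΔV ≈ 9.49 × 10^5 m³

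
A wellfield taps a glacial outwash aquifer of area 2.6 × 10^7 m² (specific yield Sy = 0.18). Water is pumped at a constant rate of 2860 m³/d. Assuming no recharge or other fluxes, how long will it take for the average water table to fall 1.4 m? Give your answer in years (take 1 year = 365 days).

t ≈ 6.28 years

ΔV = Sy × A × Δh = 0.18 × 2.6 × 10^7 × 1.4 = 6.552 × 10^6 m³
t = ΔV / Q = 6.552 × 10^6 m³ / 2860 m³/d = 2291 d
t = 2291 d ≈ 6.276 years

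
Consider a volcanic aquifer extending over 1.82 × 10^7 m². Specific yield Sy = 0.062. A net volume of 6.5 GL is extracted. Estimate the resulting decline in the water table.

Δh ≈ 5.76 m

ΔV = 6.5 GL = 6.5 × 10^6 m³
Δh = ΔV / (Sy × A) = 6.5 × 10^6 m³ / (0.062 × 1.82 × 10^7 m²) = 5.76 m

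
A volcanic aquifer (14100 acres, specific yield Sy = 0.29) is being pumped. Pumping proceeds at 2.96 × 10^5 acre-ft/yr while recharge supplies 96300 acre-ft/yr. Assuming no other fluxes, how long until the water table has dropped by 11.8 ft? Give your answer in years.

t ≈ 0.242 years

A = 14100 acres = 5.706 × 10^7 m²
Δh = 11.8 ft = 3.597 m
ΔV = Sy × A × Δh = 0.29 × 5.706 × 10^7 × 3.597 = 5.952 × 10^7 m³
Net withdrawal = 2.96 × 10^5 − 96300 = 1.997 × 10^5 acre-ft/yr = 6.749 × 10^5 m³/d
t = ΔV / Q = 5.952 × 10^7 m³ / 6.749 × 10^5 m³/d = 88.19 d
t = 88.19 d ≈ 0.2416 years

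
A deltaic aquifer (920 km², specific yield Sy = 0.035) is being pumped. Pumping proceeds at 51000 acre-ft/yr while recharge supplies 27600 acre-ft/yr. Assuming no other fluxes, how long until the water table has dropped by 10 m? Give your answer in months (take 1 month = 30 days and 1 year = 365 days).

A = 920 km² = 9.2 × 10^8 m²
ΔV = Sy × A × Δh = 0.035 × 9.2 × 10^8 × 10 = 3.22 × 10^8 m³
Net withdrawal = 51000 − 27600 = 23400 acre-ft/yr = 79080 m³/d
t = ΔV / Q = 3.22 × 10^8 m³ / 79080 m³/d = 4072 d
t = 4072 d ≈ 135.7 months

t ≈ 136 months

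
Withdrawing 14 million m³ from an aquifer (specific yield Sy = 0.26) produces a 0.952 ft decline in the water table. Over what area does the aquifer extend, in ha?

Δh = 0.952 ft = 0.2902 m
ΔV = 14 million m³ = 1.4 × 10^7 m³
A = ΔV / (Sy × Δh) = 1.4 × 10^7 / (0.26 × 0.2902) = 1.856 × 10^8 m²
A = 1.856 × 10^8 m² = 18560 ha

A ≈ 18600 ha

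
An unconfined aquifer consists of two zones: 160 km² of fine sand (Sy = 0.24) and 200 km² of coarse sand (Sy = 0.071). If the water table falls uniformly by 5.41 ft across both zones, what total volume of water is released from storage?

ΔV ≈ 8.67 × 10^7 m³

A₁ = 160 km² = 1.6 × 10^8 m²; A₂ = 200 km² = 2 × 10^8 m²
Δh = 5.41 ft = 1.649 m
ΔV₁ = 0.24 × 1.6 × 10^8 × 1.649 = 6.332 × 10^7 m³
ΔV₂ = 0.071 × 2 × 10^8 × 1.649 = 2.342 × 10^7 m³
ΔV = ΔV₁ + ΔV₂ = 8.674 × 10^7 m³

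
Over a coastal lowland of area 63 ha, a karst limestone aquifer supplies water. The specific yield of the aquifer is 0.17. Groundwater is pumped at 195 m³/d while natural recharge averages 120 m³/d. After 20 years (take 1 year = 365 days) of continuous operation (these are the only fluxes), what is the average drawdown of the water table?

Δh ≈ 5.11 m

A = 63 ha = 6.3 × 10^5 m²
Net abstraction = 195 − 120 = 75 m³/d
t = 20 years = 7300 d
ΔV = Q × t = 75 m³/d × 7300 d = 5.475 × 10^5 m³
Δh = ΔV / (Sy × A) = 5.475 × 10^5 / (0.17 × 6.3 × 10^5) = 5.112 m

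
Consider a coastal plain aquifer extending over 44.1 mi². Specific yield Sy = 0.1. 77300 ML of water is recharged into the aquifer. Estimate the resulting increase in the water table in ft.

Δh ≈ 22.2 ft

A = 44.1 mi² = 1.142 × 10^8 m²
ΔV = 77300 ML = 7.73 × 10^7 m³
Δh = ΔV / (Sy × A) = 7.73 × 10^7 m³ / (0.1 × 1.142 × 10^8 m²) = 6.768 m
Δh = 6.768 m = 22.2 ft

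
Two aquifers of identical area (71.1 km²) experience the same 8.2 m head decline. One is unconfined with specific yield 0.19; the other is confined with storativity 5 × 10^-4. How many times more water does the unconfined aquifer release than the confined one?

ΔV_u / ΔV_c ≈ 380

A = 71.1 km² = 7.11 × 10^7 m²
Unconfined: ΔV_u = Sy × A × Δh = 0.19 × 7.11 × 10^7 × 8.2 = 1.108 × 10^8 m³
Confined: ΔV_c = S × A × Δh = 5 × 10^-4 × 7.11 × 10^7 × 8.2 = 2.915 × 10^5 m³
Ratio = ΔV_u / ΔV_c = Sy / S = 0.19 / 5 × 10^-4 = 380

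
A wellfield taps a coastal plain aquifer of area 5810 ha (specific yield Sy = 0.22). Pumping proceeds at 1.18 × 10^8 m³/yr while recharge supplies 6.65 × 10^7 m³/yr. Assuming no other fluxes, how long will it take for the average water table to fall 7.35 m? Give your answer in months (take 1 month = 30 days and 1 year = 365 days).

A = 5810 ha = 5.81 × 10^7 m²
ΔV = Sy × A × Δh = 0.22 × 5.81 × 10^7 × 7.35 = 9.395 × 10^7 m³
Net withdrawal = 1.18 × 10^8 − 6.65 × 10^7 = 5.15 × 10^7 m³/yr = 1.411 × 10^5 m³/d
t = ΔV / Q = 9.395 × 10^7 m³ / 1.411 × 10^5 m³/d = 665.8 d
t = 665.8 d ≈ 22.19 months

t ≈ 22.2 months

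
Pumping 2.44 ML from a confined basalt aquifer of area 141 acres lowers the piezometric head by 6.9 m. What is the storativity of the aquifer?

A = 141 acres = 5.706 × 10^5 m²
ΔV = 2.44 ML = 2440 m³
S = ΔV / (A × Δh) = 2440 m³ / (5.706 × 10^5 m² × 6.9 m) = 6.197 × 10^-4

S ≈ 6.2 × 10^-4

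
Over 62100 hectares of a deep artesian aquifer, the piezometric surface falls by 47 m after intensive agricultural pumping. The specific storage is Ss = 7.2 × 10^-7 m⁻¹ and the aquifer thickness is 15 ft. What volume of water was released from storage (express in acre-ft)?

ΔV ≈ 77.9 acre-ft

b = 15 ft = 4.572 m
S = Ss × b = 7.2 × 10^-7 m⁻¹ × 4.572 m = 3.292 × 10^-6
A = 62100 hectares = 6.21 × 10^8 m²
ΔV = S × A × Δh = 3.292 × 10^-6 × 6.21 × 10^8 m² × 47 m = 96080 m³
ΔV = 96080 m³ = 77.89 acre-ft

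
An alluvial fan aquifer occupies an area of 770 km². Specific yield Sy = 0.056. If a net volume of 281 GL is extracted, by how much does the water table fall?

Δh ≈ 6.52 m

A = 770 km² = 7.7 × 10^8 m²
ΔV = 281 GL = 2.81 × 10^8 m³
Δh = ΔV / (Sy × A) = 2.81 × 10^8 m³ / (0.056 × 7.7 × 10^8 m²) = 6.517 m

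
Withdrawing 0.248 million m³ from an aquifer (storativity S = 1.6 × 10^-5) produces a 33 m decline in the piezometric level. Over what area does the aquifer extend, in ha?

A ≈ 47000 ha

ΔV = 0.248 million m³ = 2.48 × 10^5 m³
A = ΔV / (S × Δh) = 2.48 × 10^5 / (1.6 × 10^-5 × 33) = 4.697 × 10^8 m²
A = 4.697 × 10^8 m² = 46970 ha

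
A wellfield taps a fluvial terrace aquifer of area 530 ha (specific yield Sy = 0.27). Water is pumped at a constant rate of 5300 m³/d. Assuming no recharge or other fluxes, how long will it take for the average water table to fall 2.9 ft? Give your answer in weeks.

A = 530 ha = 5.3 × 10^6 m²
Δh = 2.9 ft = 0.8839 m
ΔV = Sy × A × Δh = 0.27 × 5.3 × 10^6 × 0.8839 = 1.265 × 10^6 m³
t = ΔV / Q = 1.265 × 10^6 m³ / 5300 m³/d = 238.7 d
t = 238.7 d ≈ 34.09 weeks

t ≈ 34.1 weeks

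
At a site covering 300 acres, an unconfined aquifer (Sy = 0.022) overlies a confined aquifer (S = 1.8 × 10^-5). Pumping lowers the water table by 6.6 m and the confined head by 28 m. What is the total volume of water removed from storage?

ΔV ≈ 1.77 × 10^5 m³

A = 300 acres = 1.214 × 10^6 m²
Unconfined: ΔV_u = Sy × A × Δh_u = 0.022 × 1.214 × 10^6 × 6.6 = 1.763 × 10^5 m³
Confined: ΔV_c = S × A × Δh_c = 1.8 × 10^-5 × 1.214 × 10^6 × 28 = 611.9 m³
Total ΔV = 1.763 × 10^5 + 611.9 = 1.769 × 10^5 m³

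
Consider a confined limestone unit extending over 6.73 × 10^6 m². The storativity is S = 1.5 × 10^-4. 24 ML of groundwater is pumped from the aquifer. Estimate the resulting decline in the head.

ΔV = 24 ML = 24000 m³
Δh = ΔV / (S × A) = 24000 m³ / (1.5 × 10^-4 × 6.73 × 10^6 m²) = 23.77 m

Δh ≈ 23.8 m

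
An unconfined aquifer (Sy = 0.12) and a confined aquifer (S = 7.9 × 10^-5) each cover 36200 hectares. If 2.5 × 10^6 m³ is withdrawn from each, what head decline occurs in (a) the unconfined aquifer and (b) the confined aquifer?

Δh_u ≈ 0.0576 m; Δh_c ≈ 87.4 m

A = 36200 hectares = 3.62 × 10^8 m²
Unconfined: Δh_u = ΔV/(Sy·A) = 2.5 × 10^6/(0.12 × 3.62 × 10^8) = 0.05755 m
Confined: Δh_c = ΔV/(S·A) = 2.5 × 10^6/(7.9 × 10^-5 × 3.62 × 10^8) = 87.42 m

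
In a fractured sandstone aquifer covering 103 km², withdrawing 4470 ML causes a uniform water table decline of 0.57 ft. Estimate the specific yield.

A = 103 km² = 1.03 × 10^8 m²
Δh = 0.57 ft = 0.1737 m
ΔV = 4470 ML = 4.47 × 10^6 m³
Sy = ΔV / (A × Δh) = 4.47 × 10^6 m³ / (1.03 × 10^8 m² × 0.1737 m) = 0.2498

Sy ≈ 0.25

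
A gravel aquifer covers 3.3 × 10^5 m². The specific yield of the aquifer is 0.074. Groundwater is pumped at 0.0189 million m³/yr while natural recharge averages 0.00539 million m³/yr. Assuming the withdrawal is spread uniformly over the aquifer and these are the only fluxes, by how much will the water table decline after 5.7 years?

Net abstraction = 0.0189 − 0.00539 = 0.01351 million m³/yr
Q_net = 0.01351 million m³/yr = 37.01 m³/d
t = 5.7 years = 2080 d
ΔV = Q × t = 37.01 m³/d × 2080 d = 77010 m³
Δh = ΔV / (Sy × A) = 77010 / (0.074 × 3.3 × 10^5) = 3.153 m

Δh ≈ 3.15 m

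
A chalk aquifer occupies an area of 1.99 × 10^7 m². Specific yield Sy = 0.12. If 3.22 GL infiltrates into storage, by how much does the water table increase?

Δh ≈ 1.35 m

ΔV = 3.22 GL = 3.22 × 10^6 m³
Δh = ΔV / (Sy × A) = 3.22 × 10^6 m³ / (0.12 × 1.99 × 10^7 m²) = 1.348 m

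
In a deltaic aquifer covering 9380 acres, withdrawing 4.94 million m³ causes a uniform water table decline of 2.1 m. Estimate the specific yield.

A = 9380 acres = 3.796 × 10^7 m²
ΔV = 4.94 million m³ = 4.94 × 10^6 m³
Sy = ΔV / (A × Δh) = 4.94 × 10^6 m³ / (3.796 × 10^7 m² × 2.1 m) = 0.06197

Sy ≈ 0.062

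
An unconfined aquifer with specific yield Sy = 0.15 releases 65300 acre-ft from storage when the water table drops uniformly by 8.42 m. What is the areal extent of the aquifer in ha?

ΔV = 65300 acre-ft = 8.055 × 10^7 m³
A = ΔV / (Sy × Δh) = 8.055 × 10^7 / (0.15 × 8.42) = 6.377 × 10^7 m²
A = 6.377 × 10^7 m² = 6377 ha

A ≈ 6380 ha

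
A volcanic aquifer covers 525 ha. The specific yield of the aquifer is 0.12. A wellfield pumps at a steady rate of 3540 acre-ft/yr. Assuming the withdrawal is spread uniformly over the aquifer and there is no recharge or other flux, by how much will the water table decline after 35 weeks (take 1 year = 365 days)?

Δh ≈ 4.65 m

A = 525 ha = 5.25 × 10^6 m²
Q = 3540 acre-ft/yr = 11960 m³/d
t = 35 weeks = 245 d
ΔV = Q × t = 11960 m³/d × 245 d = 2.931 × 10^6 m³
Δh = ΔV / (Sy × A) = 2.931 × 10^6 / (0.12 × 5.25 × 10^6) = 4.652 m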